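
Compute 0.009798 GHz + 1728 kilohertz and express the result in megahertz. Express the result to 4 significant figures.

11.53 megahertz

0.009798 GHz = 9.79800 MHz and 1728 kHz = 1.72800 MHz.
9.79800 + 1.72800 ≈ 11.53 MHz.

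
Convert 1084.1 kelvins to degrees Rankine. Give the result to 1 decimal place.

°R = K × 9/5.
Applying the formula gives 1951.4 °R.

1951.4 degrees Rankine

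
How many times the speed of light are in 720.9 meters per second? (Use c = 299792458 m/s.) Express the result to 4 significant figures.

2.405 × 10^-6 times the speed of light

1 m/s = 3.33564 × 10^-9 times the speed of light.
So 720.9 × 3.33564 × 10^-9 ≈ 2.405 × 10^-6 c.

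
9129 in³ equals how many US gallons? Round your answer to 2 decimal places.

39.52 US gallons

1 cubic inch = 0.00432900 US gal.
9129 × 0.00432900 ≈ 39.52 US gal.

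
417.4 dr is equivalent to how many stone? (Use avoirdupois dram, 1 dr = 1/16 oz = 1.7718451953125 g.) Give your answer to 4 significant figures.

0.1165 st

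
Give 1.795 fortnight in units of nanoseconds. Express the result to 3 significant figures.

1 fortnight = 1.20960e+15 nanoseconds.
So 1.795 × 1.20960e+15 ≈ 2.17e+15 ns.

2.17e+15 ns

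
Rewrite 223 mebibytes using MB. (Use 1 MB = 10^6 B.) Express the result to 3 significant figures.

234 MB

1 MiB = 1.04858 megabytes.
Then 223 × 1.04858 ≈ 234 MB.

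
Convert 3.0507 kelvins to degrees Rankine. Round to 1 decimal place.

5.5 degrees Rankine

°R = K × 9/5.
Applying the formula gives 5.5 °R.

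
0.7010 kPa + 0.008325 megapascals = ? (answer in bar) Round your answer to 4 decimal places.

0.0903 bar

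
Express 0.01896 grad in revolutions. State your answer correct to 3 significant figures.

4.74 × 10^-5 rev

1 grad = 0.00250000 revolutions.
So 0.01896 × 0.00250000 ≈ 4.74 × 10^-5 rev.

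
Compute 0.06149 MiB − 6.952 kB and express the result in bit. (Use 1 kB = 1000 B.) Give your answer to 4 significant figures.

0.06149 MiB = 515816 bit and 6.952 kB = 55616.0 bit.
515816 − 55616.0 ≈ 460200 bit.

460200 bits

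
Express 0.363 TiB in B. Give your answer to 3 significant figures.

1 tebibyte = 1.09951e+12 bytes.
0.363 × 1.09951e+12 ≈ 3.99e+11 B.

3.99e+11 B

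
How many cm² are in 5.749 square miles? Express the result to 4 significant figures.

1.489e+11 cm²

1 square mile = 2.58999e+10 cm².
So 5.749 × 2.58999e+10 ≈ 1.489e+11 cm².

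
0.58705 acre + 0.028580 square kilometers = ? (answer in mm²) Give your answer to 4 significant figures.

0.58705 acre = 2.37571 × 10^9 mm² and 0.028580 km² = 2.85800 × 10^10 mm².
2.37571 × 10^9 + 2.85800 × 10^10 ≈ 3.096 × 10^10 mm².

3.096 × 10^10 mm²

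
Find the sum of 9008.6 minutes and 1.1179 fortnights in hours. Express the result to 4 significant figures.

9008.6 min = 150.143 h and 1.1179 fortnight = 375.614 h.
150.143 + 375.614 ≈ 525.8 h.

525.8 h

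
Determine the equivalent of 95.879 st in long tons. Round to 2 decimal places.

0.60 long ton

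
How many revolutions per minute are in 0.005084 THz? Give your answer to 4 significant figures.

3.050 × 10^11 revolutions per minute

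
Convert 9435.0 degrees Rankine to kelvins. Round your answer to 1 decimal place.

5241.7 kelvins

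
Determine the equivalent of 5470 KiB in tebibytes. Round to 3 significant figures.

5.09 × 10^-6 tebibytes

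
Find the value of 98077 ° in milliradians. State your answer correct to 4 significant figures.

1.712 × 10^6 mrad

1 degree = 17.4533 milliradians.
Then 98077 × 17.4533 ≈ 1.712 × 10^6 mrad.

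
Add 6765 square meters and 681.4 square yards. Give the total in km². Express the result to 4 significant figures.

0.007335 square kilometers

6765 m² = 0.00676500 km² and 681.4 yd² = 0.000569737 km².
0.00676500 + 0.000569737 ≈ 0.007335 km².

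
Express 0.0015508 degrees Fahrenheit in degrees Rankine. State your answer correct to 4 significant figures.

459.7 degrees Rankine

°R = °F + 459.67.
Applying the formula gives 459.7 °R.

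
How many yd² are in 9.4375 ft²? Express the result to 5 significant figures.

1.0486 yd²

1 square foot = 0.111111 yd².
Thus 9.4375 × 0.111111 ≈ 1.0486 yd².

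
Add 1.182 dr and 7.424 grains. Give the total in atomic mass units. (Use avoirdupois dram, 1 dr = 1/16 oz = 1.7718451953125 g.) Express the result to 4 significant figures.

1.551 × 10^24 atomic mass units

1.182 dr = 1.26123 × 10^24 u and 7.424 gr = 2.89705 × 10^23 u.
1.26123 × 10^24 + 2.89705 × 10^23 ≈ 1.551 × 10^24 u.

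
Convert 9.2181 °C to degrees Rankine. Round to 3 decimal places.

°R = (°C + 273.15) × 9/5.
Applying the formula gives 508.263 °R.

508.263 degrees Rankine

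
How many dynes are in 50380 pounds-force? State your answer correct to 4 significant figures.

2.241 × 10^10 dyn

1 pound-force = 444822 dyn.
Then 50380 × 444822 ≈ 2.241 × 10^10 dyn.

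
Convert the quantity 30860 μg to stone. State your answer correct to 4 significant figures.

4.860 × 10^-6 st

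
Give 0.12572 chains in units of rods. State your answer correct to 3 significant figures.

0.503 rod

1 chain = 4.00000 rod.
Thus 0.12572 × 4.00000 ≈ 0.503 rod.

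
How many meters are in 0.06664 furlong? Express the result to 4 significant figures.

1 furlong = 201.168 m.
Then 0.06664 × 201.168 ≈ 13.41 m.

13.41 m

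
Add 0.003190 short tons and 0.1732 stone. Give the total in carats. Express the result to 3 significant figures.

0.003190 short ton = 14469.6 ct and 0.1732 st = 5499.35 ct.
14469.6 + 5499.35 ≈ 20000 ct.

20000 ct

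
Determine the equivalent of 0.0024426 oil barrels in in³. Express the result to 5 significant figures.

23.698 in³

1 bbl = 9702.00 in³.
So 0.0024426 × 9702.00 ≈ 23.698 in³.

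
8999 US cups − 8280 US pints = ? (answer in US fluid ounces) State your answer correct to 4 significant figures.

8999 US cup = 71992.0 US fl oz and 8280 US pt = 132480 US fl oz.
71992.0 − 132480 ≈ -60490 US fl oz.

-60490 US fl oz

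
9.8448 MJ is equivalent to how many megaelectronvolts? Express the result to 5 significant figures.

6.1446 × 10^19 MeV

1 MJ = 6.24151 × 10^18 MeV.
9.8448 × 6.24151 × 10^18 ≈ 6.1446 × 10^19 MeV.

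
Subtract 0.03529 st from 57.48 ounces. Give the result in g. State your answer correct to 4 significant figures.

57.48 oz = 1629.53 g and 0.03529 st = 224.102 g.
1629.53 − 224.102 ≈ 1405 g.

1405 g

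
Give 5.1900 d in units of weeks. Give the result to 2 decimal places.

1 day = 0.142857 weeks.
So 5.1900 × 0.142857 ≈ 0.74 wk.

0.74 weeks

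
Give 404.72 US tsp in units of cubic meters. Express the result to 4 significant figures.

0.001995 cubic meters

1 US tsp = 4.92892e-6 m³.
Then 404.72 × 4.92892e-6 ≈ 0.001995 m³.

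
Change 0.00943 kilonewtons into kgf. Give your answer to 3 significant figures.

1 kN = 101.972 kgf.
Thus 0.00943 × 101.972 ≈ 0.962 kgf.

0.962 kgf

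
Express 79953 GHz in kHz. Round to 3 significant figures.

1 gigahertz = 1.00000e+6 kilohertz.
79953 × 1.00000e+6 ≈ 8.00e+10 kHz.

8.00e+10 kHz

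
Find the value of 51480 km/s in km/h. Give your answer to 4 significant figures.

1.853e+8 km/h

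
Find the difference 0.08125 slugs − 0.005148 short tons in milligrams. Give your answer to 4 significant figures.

-3.484e+6 mg

0.08125 slug = 1.18575e+6 mg and 0.005148 short ton = 4.67019e+6 mg.
1.18575e+6 − 4.67019e+6 ≈ -3.484e+6 mg.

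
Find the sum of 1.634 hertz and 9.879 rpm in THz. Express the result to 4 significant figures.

1.634 Hz = 1.63400 × 10^-12 THz and 9.879 rpm = 1.64650 × 10^-13 THz.
1.63400 × 10^-12 + 1.64650 × 10^-13 ≈ 1.799 × 10^-12 THz.

1.799 × 10^-12 terahertz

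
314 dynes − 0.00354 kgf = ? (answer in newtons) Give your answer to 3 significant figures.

-0.0316 newtons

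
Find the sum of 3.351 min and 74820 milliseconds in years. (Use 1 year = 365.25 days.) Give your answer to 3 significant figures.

3.351 min = 6.37121 × 10^-6 yr and 74820 ms = 2.37090 × 10^-6 yr.
6.37121 × 10^-6 + 2.37090 × 10^-6 ≈ 8.74 × 10^-6 yr.

8.74 × 10^-6 yr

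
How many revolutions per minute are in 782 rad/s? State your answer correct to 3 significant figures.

1 rad/s = 9.54930 rpm.
So 782 × 9.54930 ≈ 7470 rpm.

7470 rpm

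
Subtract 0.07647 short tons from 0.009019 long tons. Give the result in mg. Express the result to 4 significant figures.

0.009019 long ton = 9.16373e+6 mg and 0.07647 short ton = 6.93724e+7 mg.
9.16373e+6 − 6.93724e+7 ≈ -6.021e+7 mg.

-6.021e+7 mg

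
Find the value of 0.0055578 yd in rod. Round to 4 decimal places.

0.0010 rod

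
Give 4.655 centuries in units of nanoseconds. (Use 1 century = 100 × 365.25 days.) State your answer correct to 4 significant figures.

1 century = 3.15576e+18 ns.
Then 4.655 × 3.15576e+18 ≈ 1.469e+19 ns.

1.469e+19 nanoseconds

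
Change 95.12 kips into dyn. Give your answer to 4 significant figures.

1 kip = 4.44822 × 10^8 dyn.
Thus 95.12 × 4.44822 × 10^8 ≈ 4.231 × 10^10 dyn.

4.231 × 10^10 dynes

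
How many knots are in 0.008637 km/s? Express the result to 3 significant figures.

1 kilometer per second = 1943.84 kn.
So 0.008637 × 1943.84 ≈ 16.8 kn.

16.8 kn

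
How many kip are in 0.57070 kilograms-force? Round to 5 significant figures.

0.0012582 kip

1 kgf = 0.00220462 kips.
Thus 0.57070 × 0.00220462 ≈ 0.0012582 kip.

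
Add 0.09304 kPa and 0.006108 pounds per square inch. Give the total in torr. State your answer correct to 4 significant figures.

1.014 torr

0.09304 kPa = 0.697857 torr and 0.006108 psi = 0.315875 torr.
0.697857 + 0.315875 ≈ 1.014 torr.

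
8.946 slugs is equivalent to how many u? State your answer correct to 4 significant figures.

7.862 × 10^28 u

1 slug = 8.78865 × 10^27 u.
8.946 × 8.78865 × 10^27 ≈ 7.862 × 10^28 u.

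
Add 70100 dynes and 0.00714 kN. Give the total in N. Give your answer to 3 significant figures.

70100 dyn = 0.701000 N and 0.00714 kN = 7.14000 N.
0.701000 + 7.14000 ≈ 7.84 N.

7.84 N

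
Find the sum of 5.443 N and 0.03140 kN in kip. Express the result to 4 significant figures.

5.443 N = 0.00122364 kip and 0.03140 kN = 0.00705900 kip.
0.00122364 + 0.00705900 ≈ 0.008283 kip.

0.008283 kip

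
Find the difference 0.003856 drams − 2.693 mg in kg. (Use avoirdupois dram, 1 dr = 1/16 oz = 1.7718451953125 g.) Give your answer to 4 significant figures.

4.139e-6 kilograms

0.003856 dr = 6.83224e-6 kg and 2.693 mg = 2.69300e-6 kg.
6.83224e-6 − 2.69300e-6 ≈ 4.139e-6 kg.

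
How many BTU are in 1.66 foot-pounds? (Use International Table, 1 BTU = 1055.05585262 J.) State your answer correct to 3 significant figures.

0.00213 British thermal units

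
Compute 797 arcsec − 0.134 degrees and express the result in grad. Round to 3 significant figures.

797 arcsec = 0.245988 grad and 0.134 ° = 0.148889 grad.
0.245988 − 0.148889 ≈ 0.0971 grad.

0.0971 gradians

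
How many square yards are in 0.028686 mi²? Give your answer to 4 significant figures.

88860 square yards

1 mi² = 3.09760e+6 yd².
Thus 0.028686 × 3.09760e+6 ≈ 88860 yd².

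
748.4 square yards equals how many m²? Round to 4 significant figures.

1 yd² = 0.836127 square meters.
Thus 748.4 × 0.836127 ≈ 625.8 m².

625.8 m²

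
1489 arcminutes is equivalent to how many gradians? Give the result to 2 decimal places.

27.57 grad

1 arcminute = 0.0185185 grad.
So 1489 × 0.0185185 ≈ 27.57 grad.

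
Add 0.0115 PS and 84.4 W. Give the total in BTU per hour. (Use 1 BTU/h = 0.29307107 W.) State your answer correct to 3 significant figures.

0.0115 PS = 28.8607 BTU/h and 84.4 W = 287.985 BTU/h.
28.8607 + 287.985 ≈ 317 BTU/h.

317 BTU/h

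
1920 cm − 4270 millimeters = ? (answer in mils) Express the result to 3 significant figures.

1920 cm = 755906 mil and 4270 mm = 168110 mil.
755906 − 168110 ≈ 588000 mil.

588000 mils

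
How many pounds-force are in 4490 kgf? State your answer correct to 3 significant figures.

9900 lbf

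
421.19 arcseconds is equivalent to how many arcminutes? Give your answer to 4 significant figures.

7.020 arcminutes

1 arcsecond = 0.0166667 arcminutes.
So 421.19 × 0.0166667 ≈ 7.020 arcmin.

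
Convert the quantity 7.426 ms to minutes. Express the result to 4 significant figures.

1 millisecond = 1.66667 × 10^-5 min.
Thus 7.426 × 1.66667 × 10^-5 ≈ 0.0001238 min.

0.0001238 min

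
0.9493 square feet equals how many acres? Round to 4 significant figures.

1 ft² = 2.29568e-5 acre.
Thus 0.9493 × 2.29568e-5 ≈ 2.179e-5 acre.

2.179e-5 acre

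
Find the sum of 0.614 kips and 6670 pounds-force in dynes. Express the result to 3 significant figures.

3.24e+9 dyn

0.614 kip = 2.73121e+8 dyn and 6670 lbf = 2.96696e+9 dyn.
2.73121e+8 + 2.96696e+9 ≈ 3.24e+9 dyn.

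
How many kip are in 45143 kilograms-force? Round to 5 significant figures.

99.523 kips

1 kilogram-force = 0.00220462 kip.
So 45143 × 0.00220462 ≈ 99.523 kip.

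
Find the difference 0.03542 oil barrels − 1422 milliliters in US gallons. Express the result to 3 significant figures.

1.11 US gal

0.03542 bbl = 1.48764 US gal and 1422 mL = 0.375653 US gal.
1.48764 − 0.375653 ≈ 1.11 US gal.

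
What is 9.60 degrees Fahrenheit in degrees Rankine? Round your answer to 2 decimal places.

°R = °F + 459.67.
Applying the formula gives 469.27 °R.

469.27 °R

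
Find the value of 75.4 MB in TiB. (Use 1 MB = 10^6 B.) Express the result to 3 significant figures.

6.86 × 10^-5 tebibytes

1 MB = 9.09495 × 10^-7 TiB.
So 75.4 × 9.09495 × 10^-7 ≈ 6.86 × 10^-5 TiB.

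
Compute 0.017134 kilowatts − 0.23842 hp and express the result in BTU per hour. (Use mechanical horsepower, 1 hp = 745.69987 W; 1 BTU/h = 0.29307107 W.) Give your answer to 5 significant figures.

-548.18 BTU/h

0.017134 kW = 58.4636 BTU/h and 0.23842 hp = 606.644 BTU/h.
58.4636 − 606.644 ≈ -548.18 BTU/h.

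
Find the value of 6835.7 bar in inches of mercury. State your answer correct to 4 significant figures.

201900 inHg

1 bar = 29.5300 inches of mercury.
Then 6835.7 × 29.5300 ≈ 201900 inHg.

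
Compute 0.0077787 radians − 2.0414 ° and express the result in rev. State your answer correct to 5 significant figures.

-0.0044325 rev

0.0077787 rad = 0.00123802 rev and 2.0414 ° = 0.00567056 rev.
0.00123802 − 0.00567056 ≈ -0.0044325 rev.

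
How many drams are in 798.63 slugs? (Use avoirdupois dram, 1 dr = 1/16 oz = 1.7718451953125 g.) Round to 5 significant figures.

1 slug = 8236.56 drams.
Then 798.63 × 8236.56 ≈ 6.5780e+6 dr.

6.5780e+6 dr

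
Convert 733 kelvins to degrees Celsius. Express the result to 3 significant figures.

K = °C + 273.15.
Applying the formula gives 460 °C.

460 °C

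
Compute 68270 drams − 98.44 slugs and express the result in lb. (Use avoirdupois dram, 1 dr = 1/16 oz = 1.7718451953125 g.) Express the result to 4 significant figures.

-2901 pounds

68270 dr = 266.680 lb and 98.44 slug = 3167.21 lb.
266.680 − 3167.21 ≈ -2901 lb.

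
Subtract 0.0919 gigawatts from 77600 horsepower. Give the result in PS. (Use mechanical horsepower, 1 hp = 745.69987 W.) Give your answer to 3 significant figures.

-46300 PS

77600 hp = 78676.3 PS and 0.0919 GW = 124949 PS.
78676.3 − 124949 ≈ -46300 PS.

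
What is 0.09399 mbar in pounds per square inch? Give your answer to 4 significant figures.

1 millibar = 0.0145038 psi.
Then 0.09399 × 0.0145038 ≈ 0.001363 psi.

0.001363 pounds per square inch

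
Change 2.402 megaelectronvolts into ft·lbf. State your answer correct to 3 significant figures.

1 MeV = 1.18170 × 10^-13 ft·lbf.
Then 2.402 × 1.18170 × 10^-13 ≈ 2.84 × 10^-13 ft·lbf.

2.84 × 10^-13 ft·lbf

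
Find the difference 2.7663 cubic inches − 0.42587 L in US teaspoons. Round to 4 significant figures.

-77.21 US tsp

2.7663 in³ = 9.19705 US tsp and 0.42587 L = 86.4023 US tsp.
9.19705 − 86.4023 ≈ -77.21 US tsp.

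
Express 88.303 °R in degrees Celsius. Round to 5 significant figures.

°R = (°C + 273.15) × 9/5.
Applying the formula gives -224.09 °C.

-224.09 °C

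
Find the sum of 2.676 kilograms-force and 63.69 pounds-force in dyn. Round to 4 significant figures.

2.676 kgf = 2.62426e+6 dyn and 63.69 lbf = 2.83307e+7 dyn.
2.62426e+6 + 2.83307e+7 ≈ 3.095e+7 dyn.

3.095e+7 dynes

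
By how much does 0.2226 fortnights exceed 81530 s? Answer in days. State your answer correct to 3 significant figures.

2.17 days

0.2226 fortnight = 3.11640 d and 81530 s = 0.943634 d.
3.11640 − 0.943634 ≈ 2.17 d.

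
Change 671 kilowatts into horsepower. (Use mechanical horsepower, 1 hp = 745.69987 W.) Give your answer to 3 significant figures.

900 horsepower

1 kilowatt = 1.34102 horsepower.
Then 671 × 1.34102 ≈ 900 hp.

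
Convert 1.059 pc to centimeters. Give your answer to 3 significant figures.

1 pc = 3.08568e+18 cm.
Thus 1.059 × 3.08568e+18 ≈ 3.27e+18 cm.

3.27e+18 cm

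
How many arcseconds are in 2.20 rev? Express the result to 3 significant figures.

2.85 × 10^6 arcseconds

1 revolution = 1.29600 × 10^6 arcsec.
So 2.20 × 1.29600 × 10^6 ≈ 2.85 × 10^6 arcsec.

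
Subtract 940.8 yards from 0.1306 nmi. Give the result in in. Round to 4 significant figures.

0.1306 nmi = 9522.49 in and 940.8 yd = 33868.8 in.
9522.49 − 33868.8 ≈ -24350 in.

-24350 inches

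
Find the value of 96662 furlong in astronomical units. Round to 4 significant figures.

1 furlong = 1.34473 × 10^-9 astronomical units.
96662 × 1.34473 × 10^-9 ≈ 0.0001300 au.

0.0001300 au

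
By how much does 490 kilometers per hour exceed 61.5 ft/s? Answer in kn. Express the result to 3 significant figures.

490 km/h = 264.579 kn and 61.5 ft/s = 36.4378 kn.
264.579 − 36.4378 ≈ 228 kn.

228 knots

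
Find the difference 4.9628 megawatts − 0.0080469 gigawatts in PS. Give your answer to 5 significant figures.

-4193.2 metric horsepower

4.9628 MW = 6747.53 PS and 0.0080469 GW = 10940.7 PS.
6747.53 − 10940.7 ≈ -4193.2 PS.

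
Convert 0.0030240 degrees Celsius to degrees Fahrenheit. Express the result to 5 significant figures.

32.005 °F

°F = °C × 9/5 + 32.
Applying the formula gives 32.005 °F.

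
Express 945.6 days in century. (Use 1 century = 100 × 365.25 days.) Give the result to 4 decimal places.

1 day = 2.73785 × 10^-5 century.
945.6 × 2.73785 × 10^-5 ≈ 0.0259 century.

0.0259 centuries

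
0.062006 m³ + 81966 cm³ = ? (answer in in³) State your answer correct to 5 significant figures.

0.062006 m³ = 3783.84 in³ and 81966 cm³ = 5001.87 in³.
3783.84 + 5001.87 ≈ 8785.7 in³.

8785.7 in³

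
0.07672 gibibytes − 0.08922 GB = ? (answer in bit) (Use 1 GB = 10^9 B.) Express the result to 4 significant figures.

0.07672 GiB = 6.59020 × 10^8 bit and 0.08922 GB = 7.13760 × 10^8 bit.
6.59020 × 10^8 − 7.13760 × 10^8 ≈ -5.474 × 10^7 bit.

-5.474 × 10^7 bit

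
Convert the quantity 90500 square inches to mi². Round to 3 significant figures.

1 square inch = 2.49098 × 10^-10 square miles.
Then 90500 × 2.49098 × 10^-10 ≈ 2.25 × 10^-5 mi².

2.25 × 10^-5 mi²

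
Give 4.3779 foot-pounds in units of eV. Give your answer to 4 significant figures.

3.705 × 10^19 eV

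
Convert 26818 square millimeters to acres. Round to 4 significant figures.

6.627 × 10^-6 acres

1 square millimeter = 2.47105 × 10^-10 acre.
So 26818 × 2.47105 × 10^-10 ≈ 6.627 × 10^-6 acre.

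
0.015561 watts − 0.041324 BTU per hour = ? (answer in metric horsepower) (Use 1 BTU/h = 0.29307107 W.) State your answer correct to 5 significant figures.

0.015561 W = 2.11571e-5 PS and 0.041324 BTU/h = 1.64662e-5 PS.
2.11571e-5 − 1.64662e-5 ≈ 4.6909e-6 PS.

4.6909e-6 metric horsepower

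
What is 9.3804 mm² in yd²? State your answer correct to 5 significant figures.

1.1219 × 10^-5 yd²

1 mm² = 1.19599 × 10^-6 yd².
9.3804 × 1.19599 × 10^-6 ≈ 1.1219 × 10^-5 yd².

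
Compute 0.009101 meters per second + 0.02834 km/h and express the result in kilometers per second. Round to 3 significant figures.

0.009101 m/s = 9.10100e-6 km/s and 0.02834 km/h = 7.87222e-6 km/s.
9.10100e-6 + 7.87222e-6 ≈ 1.70e-5 km/s.

1.70e-5 kilometers per second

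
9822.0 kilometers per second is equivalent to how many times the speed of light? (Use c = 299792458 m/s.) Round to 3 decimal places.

1 kilometer per second = 3.33564e-6 c.
Then 9822.0 × 3.33564e-6 ≈ 0.033 c.

0.033 times the speed of light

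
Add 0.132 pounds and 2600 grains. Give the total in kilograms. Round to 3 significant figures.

0.228 kilograms

0.132 lb = 0.0598742 kg and 2600 gr = 0.168477 kg.
0.0598742 + 0.168477 ≈ 0.228 kg.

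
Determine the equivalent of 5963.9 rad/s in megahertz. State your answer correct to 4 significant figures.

0.0009492 megahertz

1 radian per second = 1.59155e-7 megahertz.
Thus 5963.9 × 1.59155e-7 ≈ 0.0009492 MHz.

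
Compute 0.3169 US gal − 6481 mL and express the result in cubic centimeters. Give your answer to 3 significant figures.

-5280 cm³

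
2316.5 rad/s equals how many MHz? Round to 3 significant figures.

0.000369 megahertz

1 rad/s = 1.59155 × 10^-7 MHz.
2316.5 × 1.59155 × 10^-7 ≈ 0.000369 MHz.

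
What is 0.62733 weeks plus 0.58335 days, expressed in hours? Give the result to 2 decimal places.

0.62733 wk = 105.391 h and 0.58335 d = 14.0004 h.
105.391 + 14.0004 ≈ 119.39 h.

119.39 h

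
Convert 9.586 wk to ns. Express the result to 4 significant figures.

1 wk = 6.04800 × 10^14 nanoseconds.
Thus 9.586 × 6.04800 × 10^14 ≈ 5.798 × 10^15 ns.

5.798 × 10^15 nanoseconds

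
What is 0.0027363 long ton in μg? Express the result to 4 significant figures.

2.780e+9 μg

1 long ton = 1.01605e+12 micrograms.
So 0.0027363 × 1.01605e+12 ≈ 2.780e+9 μg.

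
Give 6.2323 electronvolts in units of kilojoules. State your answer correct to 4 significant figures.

1 eV = 1.60218 × 10^-22 kilojoules.
Then 6.2323 × 1.60218 × 10^-22 ≈ 9.985 × 10^-22 kJ.

9.985 × 10^-22 kJ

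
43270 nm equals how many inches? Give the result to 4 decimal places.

0.0017 in

1 nanometer = 3.93701 × 10^-8 in.
43270 × 3.93701 × 10^-8 ≈ 0.0017 in.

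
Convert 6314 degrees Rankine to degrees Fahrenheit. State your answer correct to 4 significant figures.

5854 degrees Fahrenheit

°R = °F + 459.67.
Applying the formula gives 5854 °F.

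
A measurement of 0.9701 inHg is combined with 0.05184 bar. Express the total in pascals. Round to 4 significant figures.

8469 Pa

0.9701 inHg = 3285.14 Pa and 0.05184 bar = 5184.00 Pa.
3285.14 + 5184.00 ≈ 8469 Pa.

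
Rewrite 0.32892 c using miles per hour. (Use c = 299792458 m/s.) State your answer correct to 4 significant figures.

1 speed of light = 6.70617 × 10^8 mph.
Thus 0.32892 × 6.70617 × 10^8 ≈ 2.206 × 10^8 mph.

2.206 × 10^8 miles per hour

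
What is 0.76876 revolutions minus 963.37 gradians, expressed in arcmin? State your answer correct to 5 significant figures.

-35417 arcmin

0.76876 rev = 16605.2 arcmin and 963.37 grad = 52022.0 arcmin.
16605.2 − 52022.0 ≈ -35417 arcmin.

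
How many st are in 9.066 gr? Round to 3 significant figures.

9.25 × 10^-5 stone

1 grain = 1.02041 × 10^-5 st.
So 9.066 × 1.02041 × 10^-5 ≈ 9.25 × 10^-5 st.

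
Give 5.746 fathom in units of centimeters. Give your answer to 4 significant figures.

1051 cm

1 fathom = 182.880 cm.
Thus 5.746 × 182.880 ≈ 1051 cm.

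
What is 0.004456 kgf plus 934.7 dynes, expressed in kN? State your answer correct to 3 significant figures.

0.004456 kgf = 4.36984e-5 kN and 934.7 dyn = 9.34700e-6 kN.
4.36984e-5 + 9.34700e-6 ≈ 5.30e-5 kN.

5.30e-5 kN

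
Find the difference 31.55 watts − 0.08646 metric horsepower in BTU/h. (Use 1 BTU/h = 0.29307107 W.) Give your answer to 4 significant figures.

-109.3 BTU/h

31.55 W = 107.653 BTU/h and 0.08646 PS = 216.982 BTU/h.
107.653 − 216.982 ≈ -109.3 BTU/h.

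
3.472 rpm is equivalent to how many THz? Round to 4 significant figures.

5.787e-14 THz

1 revolution per minute = 1.66667e-14 THz.
Then 3.472 × 1.66667e-14 ≈ 5.787e-14 THz.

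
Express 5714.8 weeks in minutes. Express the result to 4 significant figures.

1 week = 10080.0 min.
Thus 5714.8 × 10080.0 ≈ 5.761 × 10^7 min.

5.761 × 10^7 min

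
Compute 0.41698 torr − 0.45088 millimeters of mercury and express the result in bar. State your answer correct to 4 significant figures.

-4.520e-5 bar

0.41698 torr = 0.000555928 bar and 0.45088 mmHg = 0.000601124 bar.
0.000555928 − 0.000601124 ≈ -4.520e-5 bar.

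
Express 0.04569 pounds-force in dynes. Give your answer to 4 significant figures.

20320 dynes

1 pound-force = 444822 dynes.
So 0.04569 × 444822 ≈ 20320 dyn.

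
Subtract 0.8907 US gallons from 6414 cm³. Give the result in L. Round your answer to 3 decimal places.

6414 cm³ = 6.41400 L and 0.8907 US gal = 3.37167 L.
6.41400 − 3.37167 ≈ 3.042 L.

3.042 L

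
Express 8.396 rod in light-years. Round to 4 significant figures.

1 rod = 5.31587e-16 light-years.
Thus 8.396 × 5.31587e-16 ≈ 4.463e-15 ly.

4.463e-15 ly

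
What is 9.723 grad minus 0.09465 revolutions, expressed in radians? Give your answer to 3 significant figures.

-0.442 rad

9.723 grad = 0.152729 rad and 0.09465 rev = 0.594703 rad.
0.152729 − 0.594703 ≈ -0.442 rad.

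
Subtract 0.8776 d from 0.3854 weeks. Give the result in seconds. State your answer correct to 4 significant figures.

157300 s

0.3854 wk = 233090 s and 0.8776 d = 75824.6 s.
233090 − 75824.6 ≈ 157300 s.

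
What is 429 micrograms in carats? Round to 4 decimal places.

0.0021 ct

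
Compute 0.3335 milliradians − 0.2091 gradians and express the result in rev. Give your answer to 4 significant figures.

0.3335 mrad = 5.30782 × 10^-5 rev and 0.2091 grad = 0.000522750 rev.
5.30782 × 10^-5 − 0.000522750 ≈ -0.0004697 rev.

-0.0004697 rev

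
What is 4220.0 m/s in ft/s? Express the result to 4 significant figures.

13850 ft/s

1 meter per second = 3.28084 feet per second.
Thus 4220.0 × 3.28084 ≈ 13850 ft/s.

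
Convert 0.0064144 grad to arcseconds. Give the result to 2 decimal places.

20.78 arcseconds

1 gradian = 3240.00 arcseconds.
Then 0.0064144 × 3240.00 ≈ 20.78 arcsec.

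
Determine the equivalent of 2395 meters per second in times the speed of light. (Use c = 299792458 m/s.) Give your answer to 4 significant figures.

1 m/s = 3.33564e-9 times the speed of light.
2395 × 3.33564e-9 ≈ 7.989e-6 c.

7.989e-6 c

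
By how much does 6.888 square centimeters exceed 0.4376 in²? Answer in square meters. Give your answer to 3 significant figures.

6.888 cm² = 0.000688800 m² and 0.4376 in² = 0.000282322 m².
0.000688800 − 0.000282322 ≈ 0.000406 m².

0.000406 m²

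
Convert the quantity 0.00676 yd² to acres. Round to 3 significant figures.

1 square yard = 0.000206612 acres.
So 0.00676 × 0.000206612 ≈ 1.40e-6 acre.

1.40e-6 acre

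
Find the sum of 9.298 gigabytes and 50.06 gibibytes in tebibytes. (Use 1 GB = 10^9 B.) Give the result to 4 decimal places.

9.298 GB = 0.00845648 TiB and 50.06 GiB = 0.0488867 TiB.
0.00845648 + 0.0488867 ≈ 0.0573 TiB.

0.0573 TiB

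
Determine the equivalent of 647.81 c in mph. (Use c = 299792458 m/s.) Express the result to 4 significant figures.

4.344e+11 miles per hour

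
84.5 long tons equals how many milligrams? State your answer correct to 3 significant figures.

1 long ton = 1.01605e+9 mg.
Thus 84.5 × 1.01605e+9 ≈ 8.59e+10 mg.

8.59e+10 mg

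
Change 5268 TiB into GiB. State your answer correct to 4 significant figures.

1 tebibyte = 1024.00 gibibytes.
So 5268 × 1024.00 ≈ 5.394 × 10^6 GiB.

5.394 × 10^6 GiB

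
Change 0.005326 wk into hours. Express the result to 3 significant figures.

1 wk = 168.000 h.
0.005326 × 168.000 ≈ 0.895 h.

0.895 hours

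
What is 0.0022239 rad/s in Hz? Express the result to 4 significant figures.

1 rad/s = 0.159155 Hz.
Then 0.0022239 × 0.159155 ≈ 0.0003539 Hz.

0.0003539 hertz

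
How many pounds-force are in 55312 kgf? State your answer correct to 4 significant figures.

121900 lbf

1 kilogram-force = 2.20462 lbf.
Then 55312 × 2.20462 ≈ 121900 lbf.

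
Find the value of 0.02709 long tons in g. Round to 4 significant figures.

27520 g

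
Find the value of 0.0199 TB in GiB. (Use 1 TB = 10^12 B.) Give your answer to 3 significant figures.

18.5 gibibytes

1 terabyte = 931.323 GiB.
Thus 0.0199 × 931.323 ≈ 18.5 GiB.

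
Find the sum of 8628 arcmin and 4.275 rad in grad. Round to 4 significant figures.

8628 arcmin = 159.778 grad and 4.275 rad = 272.155 grad.
159.778 + 272.155 ≈ 431.9 grad.

431.9 grad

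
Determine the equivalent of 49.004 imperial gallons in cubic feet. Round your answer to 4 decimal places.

7.8673 cubic feet

1 imp gal = 0.160544 cubic feet.
So 49.004 × 0.160544 ≈ 7.8673 ft³.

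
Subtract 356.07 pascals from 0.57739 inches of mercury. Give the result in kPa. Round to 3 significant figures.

1.60 kilopascals

0.57739 inHg = 1.95527 kPa and 356.07 Pa = 0.356070 kPa.
1.95527 − 0.356070 ≈ 1.60 kPa.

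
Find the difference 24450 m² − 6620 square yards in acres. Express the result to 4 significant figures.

4.674 acre

24450 m² = 6.04173 acre and 6620 yd² = 1.36777 acre.
6.04173 − 1.36777 ≈ 4.674 acre.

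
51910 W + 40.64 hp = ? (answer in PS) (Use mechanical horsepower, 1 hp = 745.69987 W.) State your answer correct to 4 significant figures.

111.8 PS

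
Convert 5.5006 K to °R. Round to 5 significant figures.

9.9011 degrees Rankine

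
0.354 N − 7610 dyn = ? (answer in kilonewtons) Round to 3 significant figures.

0.000278 kilonewtons

0.354 N = 0.000354000 kN and 7610 dyn = 7.61000e-5 kN.
0.000354000 − 7.61000e-5 ≈ 0.000278 kN.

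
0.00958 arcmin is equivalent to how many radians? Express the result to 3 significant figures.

1 arcmin = 0.000290888 rad.
Thus 0.00958 × 0.000290888 ≈ 2.79e-6 rad.

2.79e-6 rad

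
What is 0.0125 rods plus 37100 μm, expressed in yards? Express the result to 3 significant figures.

0.0125 rod = 0.0687500 yd and 37100 μm = 0.0405731 yd.
0.0687500 + 0.0405731 ≈ 0.109 yd.

0.109 yards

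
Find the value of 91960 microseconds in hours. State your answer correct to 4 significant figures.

2.554e-5 h

1 microsecond = 2.77778e-10 h.
Then 91960 × 2.77778e-10 ≈ 2.554e-5 h.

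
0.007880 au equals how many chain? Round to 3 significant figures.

1 astronomical unit = 7.43646 × 10^9 chains.
0.007880 × 7.43646 × 10^9 ≈ 5.86 × 10^7 chain.

5.86 × 10^7 chain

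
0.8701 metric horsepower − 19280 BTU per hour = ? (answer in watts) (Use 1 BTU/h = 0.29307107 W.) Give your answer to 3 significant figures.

-5010 W

0.8701 PS = 639.957 W and 19280 BTU/h = 5650.41 W.
639.957 − 5650.41 ≈ -5010 W.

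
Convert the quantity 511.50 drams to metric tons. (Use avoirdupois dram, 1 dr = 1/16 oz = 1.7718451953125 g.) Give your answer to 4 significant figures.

0.0009063 metric tons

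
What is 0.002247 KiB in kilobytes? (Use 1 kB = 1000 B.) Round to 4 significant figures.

1 KiB = 1.02400 kilobytes.
So 0.002247 × 1.02400 ≈ 0.002301 kB.

0.002301 kilobytes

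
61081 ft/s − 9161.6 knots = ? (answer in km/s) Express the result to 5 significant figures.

61081 ft/s = 18.6175 km/s and 9161.6 kn = 4.71313 km/s.
18.6175 − 4.71313 ≈ 13.904 km/s.

13.904 km/s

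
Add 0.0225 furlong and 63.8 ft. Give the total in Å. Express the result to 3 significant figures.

2.40e+11 angstroms

0.0225 furlong = 4.52628e+10 Å and 63.8 ft = 1.94462e+11 Å.
4.52628e+10 + 1.94462e+11 ≈ 2.40e+11 Å.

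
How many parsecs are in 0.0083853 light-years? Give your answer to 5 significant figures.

0.0025709 pc

1 ly = 0.306601 parsecs.
Thus 0.0083853 × 0.306601 ≈ 0.0025709 pc.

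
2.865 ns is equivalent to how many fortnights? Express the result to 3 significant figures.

2.37e-15 fortnights

1 ns = 8.26720e-16 fortnights.
Thus 2.865 × 8.26720e-16 ≈ 2.37e-15 fortnight.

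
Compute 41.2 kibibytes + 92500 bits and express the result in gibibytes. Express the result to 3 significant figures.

5.01 × 10^-5 GiB

41.2 KiB = 3.92914 × 10^-5 GiB and 92500 bit = 1.07684 × 10^-5 GiB.
3.92914 × 10^-5 + 1.07684 × 10^-5 ≈ 5.01 × 10^-5 GiB.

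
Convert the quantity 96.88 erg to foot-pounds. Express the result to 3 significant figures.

7.15e-6 ft·lbf

1 erg = 7.37562e-8 ft·lbf.
Thus 96.88 × 7.37562e-8 ≈ 7.15e-6 ft·lbf.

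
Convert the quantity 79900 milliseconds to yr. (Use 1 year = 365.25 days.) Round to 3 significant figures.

2.53e-6 years

1 ms = 3.16881e-11 years.
79900 × 3.16881e-11 ≈ 2.53e-6 yr.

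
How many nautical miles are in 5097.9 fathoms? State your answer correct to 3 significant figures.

1 fathom = 0.000987473 nautical miles.
Thus 5097.9 × 0.000987473 ≈ 5.03 nmi.

5.03 nmi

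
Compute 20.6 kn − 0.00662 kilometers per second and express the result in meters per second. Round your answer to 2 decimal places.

20.6 kn = 10.5976 m/s and 0.00662 km/s = 6.62000 m/s.
10.5976 − 6.62000 ≈ 3.98 m/s.

3.98 meters per second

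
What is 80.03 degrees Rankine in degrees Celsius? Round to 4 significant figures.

°R = (°C + 273.15) × 9/5.
Applying the formula gives -228.7 °C.

-228.7 °C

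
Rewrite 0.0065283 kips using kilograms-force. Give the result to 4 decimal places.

1 kip = 453.592 kgf.
Thus 0.0065283 × 453.592 ≈ 2.9612 kgf.

2.9612 kilograms-force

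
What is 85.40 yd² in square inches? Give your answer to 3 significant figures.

111000 in²

1 square yard = 1296.00 square inches.
85.40 × 1296.00 ≈ 111000 in².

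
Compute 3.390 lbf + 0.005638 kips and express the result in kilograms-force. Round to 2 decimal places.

4.10 kgf

3.390 lbf = 1.53768 kgf and 0.005638 kip = 2.55735 kgf.
1.53768 + 2.55735 ≈ 4.10 kgf.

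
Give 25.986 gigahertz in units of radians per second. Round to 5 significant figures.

1 gigahertz = 6.28319e+9 rad/s.
Thus 25.986 × 6.28319e+9 ≈ 1.6327e+11 rad/s.

1.6327e+11 rad/s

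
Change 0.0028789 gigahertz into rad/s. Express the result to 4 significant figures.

1.809e+7 rad/s

1 gigahertz = 6.28319e+9 rad/s.
Then 0.0028789 × 6.28319e+9 ≈ 1.809e+7 rad/s.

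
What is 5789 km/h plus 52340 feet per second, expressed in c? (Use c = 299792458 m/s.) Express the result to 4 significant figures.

5789 km/h = 5.36390 × 10^-6 c and 52340 ft/s = 5.32143 × 10^-5 c.
5.36390 × 10^-6 + 5.32143 × 10^-5 ≈ 5.858 × 10^-5 c.

5.858 × 10^-5 times the speed of light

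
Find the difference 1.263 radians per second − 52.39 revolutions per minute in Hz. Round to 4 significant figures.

1.263 rad/s = 0.201013 Hz and 52.39 rpm = 0.873167 Hz.
0.201013 − 0.873167 ≈ -0.6722 Hz.

-0.6722 hertz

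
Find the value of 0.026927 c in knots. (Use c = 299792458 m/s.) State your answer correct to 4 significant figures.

1.569e+7 knots

1 c = 5.82750e+8 kn.
Thus 0.026927 × 5.82750e+8 ≈ 1.569e+7 kn.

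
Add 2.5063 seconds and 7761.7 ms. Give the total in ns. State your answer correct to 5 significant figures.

2.5063 s = 2.50630e+9 ns and 7761.7 ms = 7.76170e+9 ns.
2.50630e+9 + 7.76170e+9 ≈ 1.0268e+10 ns.

1.0268e+10 nanoseconds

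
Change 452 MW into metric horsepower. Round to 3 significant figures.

615000 metric horsepower

1 MW = 1359.62 PS.
452 × 1359.62 ≈ 615000 PS.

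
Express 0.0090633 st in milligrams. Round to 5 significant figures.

57555 mg

1 st = 6.35029e+6 milligrams.
0.0090633 × 6.35029e+6 ≈ 57555 mg.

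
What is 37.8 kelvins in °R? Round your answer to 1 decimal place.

°R = K × 9/5.
Applying the formula gives 68.0 °R.

68.0 degrees Rankine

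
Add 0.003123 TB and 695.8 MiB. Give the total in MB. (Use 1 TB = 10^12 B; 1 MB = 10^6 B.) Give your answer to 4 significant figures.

3853 megabytes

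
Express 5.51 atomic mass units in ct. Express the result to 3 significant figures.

1 atomic mass unit = 8.30270 × 10^-24 ct.
5.51 × 8.30270 × 10^-24 ≈ 4.57 × 10^-23 ct.

4.57 × 10^-23 carats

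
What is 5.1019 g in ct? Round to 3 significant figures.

1 g = 5.00000 ct.
5.1019 × 5.00000 ≈ 25.5 ct.

25.5 ct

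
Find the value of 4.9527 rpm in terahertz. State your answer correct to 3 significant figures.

8.25 × 10^-14 THz

1 revolution per minute = 1.66667 × 10^-14 THz.
Then 4.9527 × 1.66667 × 10^-14 ≈ 8.25 × 10^-14 THz.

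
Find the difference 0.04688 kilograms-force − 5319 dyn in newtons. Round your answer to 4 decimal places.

0.4065 newtons

0.04688 kgf = 0.459736 N and 5319 dyn = 0.0531900 N.
0.459736 − 0.0531900 ≈ 0.4065 N.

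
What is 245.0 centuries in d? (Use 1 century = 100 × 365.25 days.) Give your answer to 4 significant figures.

1 century = 36525.0 d.
Then 245.0 × 36525.0 ≈ 8.949 × 10^6 d.

8.949 × 10^6 d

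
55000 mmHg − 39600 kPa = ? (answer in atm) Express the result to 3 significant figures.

55000 mmHg = 72.3684 atm and 39600 kPa = 390.822 atm.
72.3684 − 390.822 ≈ -318 atm.

-318 atm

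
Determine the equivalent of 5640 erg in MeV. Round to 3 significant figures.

3.52e+9 megaelectronvolts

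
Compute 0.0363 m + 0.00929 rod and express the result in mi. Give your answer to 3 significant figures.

0.0363 m = 2.255577 × 10^-5 mi and 0.00929 rod = 2.903125 × 10^-5 mi.
2.255577 × 10^-5 + 2.903125 × 10^-5 ≈ 5.16 × 10^-5 mi.

5.16 × 10^-5 miles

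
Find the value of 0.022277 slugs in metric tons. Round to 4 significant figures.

1 slug = 0.0145939 t.
So 0.022277 × 0.0145939 ≈ 0.0003251 t.

0.0003251 metric tons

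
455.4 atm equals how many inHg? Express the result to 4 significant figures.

13630 inches of mercury

1 atm = 29.9213 inHg.
So 455.4 × 29.9213 ≈ 13630 inHg.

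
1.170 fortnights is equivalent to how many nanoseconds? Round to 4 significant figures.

1.415e+15 nanoseconds

1 fortnight = 1.20960e+15 ns.
Then 1.170 × 1.20960e+15 ≈ 1.415e+15 ns.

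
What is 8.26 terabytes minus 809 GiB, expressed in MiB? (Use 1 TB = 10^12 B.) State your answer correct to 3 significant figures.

7.05 × 10^6 mebibytes

8.26 TB = 7.87735 × 10^6 MiB and 809 GiB = 828416 MiB.
7.87735 × 10^6 − 828416 ≈ 7.05 × 10^6 MiB.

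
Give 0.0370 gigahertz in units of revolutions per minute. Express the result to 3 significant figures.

2.22e+9 rpm

1 GHz = 6.00000e+10 revolutions per minute.
Thus 0.0370 × 6.00000e+10 ≈ 2.22e+9 rpm.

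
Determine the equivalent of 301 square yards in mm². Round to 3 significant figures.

2.52e+8 square millimeters

1 square yard = 836127 mm².
Thus 301 × 836127 ≈ 2.52e+8 mm².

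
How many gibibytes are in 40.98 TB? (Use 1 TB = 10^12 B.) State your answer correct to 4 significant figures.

1 TB = 931.323 gibibytes.
Then 40.98 × 931.323 ≈ 38170 GiB.

38170 GiB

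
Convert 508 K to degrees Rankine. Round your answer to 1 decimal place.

°R = K × 9/5.
Applying the formula gives 914.4 °R.

914.4 °R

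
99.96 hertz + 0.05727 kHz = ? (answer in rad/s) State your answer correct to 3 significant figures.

988 rad/s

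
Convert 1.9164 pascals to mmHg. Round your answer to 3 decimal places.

0.014 millimeters of mercury

1 Pa = 0.00750062 mmHg.
1.9164 × 0.00750062 ≈ 0.014 mmHg.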